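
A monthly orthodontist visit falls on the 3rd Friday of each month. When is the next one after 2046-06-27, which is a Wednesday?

2046-07-20

June 2046 starts on a Friday; its first Friday is the 1st, so the 3rd Friday is the 15th — 2046-06-15.
That is not after 2046-06-27, so look at July 2046.
July 2046 starts on a Sunday; its first Friday is the 6th, so the 3rd Friday is the 20th — 2046-07-20.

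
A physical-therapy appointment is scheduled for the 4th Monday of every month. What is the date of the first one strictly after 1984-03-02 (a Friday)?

1984-03-26

March 1984 starts on a Thursday; its first Monday is the 5th, so the 4th Monday is the 26th — 1984-03-26.
1984-03-26 is after 1984-03-02, so that is the next one.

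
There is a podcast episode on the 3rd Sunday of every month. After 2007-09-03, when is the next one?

September 2007 starts on a Saturday; its first Sunday is the 2nd, so the 3rd Sunday is the 16th — 2007-09-16.
2007-09-16 is after 2007-09-03, so that is the next one.

2007-09-16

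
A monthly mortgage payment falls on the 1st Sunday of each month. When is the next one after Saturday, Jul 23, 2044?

Jul 2044 starts on a Friday, so its 1st Sunday is Jul 3, 2044 (2 days in).
That is not after Jul 23, 2044, so look at Aug 2044.
Aug 2044 starts on a Monday, so its 1st Sunday is Aug 7, 2044 (6 days in).

Aug 7, 2044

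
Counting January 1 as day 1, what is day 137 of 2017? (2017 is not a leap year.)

January has 31 days (137 − 31 = 106 remain).
February has 28 days (106 − 28 = 78 remain).
March has 31 days (78 − 31 = 47 remain).
April has 30 days (47 − 30 = 17 remain).
17 into May → May 17.

May 17, 2017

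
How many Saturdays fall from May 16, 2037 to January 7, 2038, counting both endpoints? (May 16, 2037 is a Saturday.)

34

May 16, 2037 is a Saturday; the first Saturday on or after it is May 16, 2037.
From May 16, 2037 to January 7, 2038: 15 + 30 + 31 + 31 + 30 + 31 + 30 + 31 + 7 = 236 days (rest of May, June, July, August, September, October, November, December, January).
236 ÷ 7 = 33 full weeks with remainder 5, so 33 more Saturdays after the first → 34.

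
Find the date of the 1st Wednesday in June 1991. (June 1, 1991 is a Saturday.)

June 5, 1991

June 1991 begins on a Saturday, so the first Wednesday is June 5 (4 days later).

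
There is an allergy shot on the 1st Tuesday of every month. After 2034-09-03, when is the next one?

September 2034 starts on a Friday, so its 1st Tuesday is 2034-09-05 (4 days in).
2034-09-05 is after 2034-09-03, so that is the next one.

2034-09-05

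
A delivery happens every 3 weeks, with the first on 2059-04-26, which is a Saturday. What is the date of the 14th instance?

2060-01-24

The 14th occurrence is 13 intervals after the first: 13 × 21 = 273 days after 2059-04-26.
April has 30 days — 4 days to the end of April leaves 269.
May has 31 days (238 left).
June has 30 days (208 left).
July has 31 days (177 left).
August has 31 days (146 left).
September has 30 days (116 left).
October has 31 days (85 left).
November has 30 days (55 left).
December has 31 days (24 left).
24 days into January → 2060-01-24.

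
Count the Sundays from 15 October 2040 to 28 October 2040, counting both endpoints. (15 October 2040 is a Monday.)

2

15 October 2040 is a Monday; the first Sunday on or after it is 21 October 2040 (6 days later).
From 21 October 2040 to 28 October 2040 is 28 − 21 = 7 days.
7 ÷ 7 = 1 full weeks with remainder 0, so 1 more Sundays after the first → 2.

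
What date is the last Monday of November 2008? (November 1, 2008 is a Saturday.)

24 November 2008

November 2008 begins on a Saturday, so the first Monday is November 3 (2 days later).
November 2008 has 30 days. Adding weeks: 3, 10, 17, 24 — the last one ≤ 30 is the 24th.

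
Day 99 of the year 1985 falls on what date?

Apr 9, 1985

Jan has 31 days (99 − 31 = 68 remain).
Feb has 28 days (68 − 28 = 40 remain).
Mar has 31 days (40 − 31 = 9 remain).
9 into Apr → Apr 9.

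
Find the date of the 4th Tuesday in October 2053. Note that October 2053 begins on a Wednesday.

28 October 2053

October 2053 begins on a Wednesday, so the first Tuesday is October 7 (6 days later).
The 4th Tuesday is 3 weeks later: 7 + 21 = 28.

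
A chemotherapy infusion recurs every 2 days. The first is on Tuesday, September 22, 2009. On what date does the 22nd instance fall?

November 3, 2009

The 22nd occurrence is 21 intervals after the first: 21 × 2 = 42 days after September 22, 2009.
September has 30 days — 8 days to the end of September leaves 34.
October has 31 days (3 left).
3 days into November → November 3, 2009.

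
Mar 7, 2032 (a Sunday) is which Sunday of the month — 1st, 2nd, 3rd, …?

Day 7 falls in week ⌈7/7⌉ of the month.
Days 1–7 hold the 1st Sunday, 8–14 the 2nd, 15–21 the 3rd, 22–28 the 4th, 29–31 the 5th.
7 is in the range for the 1st.

1st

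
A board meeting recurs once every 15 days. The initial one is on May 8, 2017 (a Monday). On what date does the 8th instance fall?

The 8th occurrence is 7 intervals after the first: 7 × 15 = 105 days after May 8, 2017.
May has 31 days — 23 days to the end of May leaves 82.
Jun has 30 days (52 left).
Jul has 31 days (21 left).
21 days into Aug → Aug 21, 2017.

Aug 21, 2017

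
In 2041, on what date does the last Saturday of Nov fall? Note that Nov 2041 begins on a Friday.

Nov 30, 2041

Nov 2041 begins on a Friday, so the first Saturday is Nov 2 (1 day later).
Nov 2041 has 30 days. Adding weeks: 2, 9, 16, 23, 30 — the last one ≤ 30 is the 30th.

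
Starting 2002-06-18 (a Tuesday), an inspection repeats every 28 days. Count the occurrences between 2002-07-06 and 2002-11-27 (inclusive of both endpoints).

5

Occurrences land 28·i days after 2002-06-18 for i = 0, 1, 2, …
2002-07-06 is 18 days after the start; 18 ÷ 28 = 0 remainder 18; since the remainder is 18, round up to i = 1. First occurrence in the window: #2 on 2002-07-16 (1×28 = 28 days in).
2002-11-27 is 162 days after the start; 162 ÷ 28 = 5 remainder 22. Last occurrence in the window: #6 on 2002-11-05.
Occurrences #2 through #6: 5 in total.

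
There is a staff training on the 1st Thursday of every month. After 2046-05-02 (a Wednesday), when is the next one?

2046-05-03

May 2046 starts on a Tuesday, so its 1st Thursday is 2046-05-03 (2 days in).
2046-05-03 is after 2046-05-02, so that is the next one.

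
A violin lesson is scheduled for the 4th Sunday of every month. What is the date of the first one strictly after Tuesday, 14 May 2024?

May 2024 starts on a Wednesday; its first Sunday is the 5th, so the 4th Sunday is the 26th — 26 May 2024.
26 May 2024 is after 14 May 2024, so that is the next one.

26 May 2024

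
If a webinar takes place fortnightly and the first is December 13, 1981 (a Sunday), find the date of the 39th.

May 29, 1983

The 39th occurrence is 38 intervals after the first: 38 × 14 = 532 days after December 13, 1981.
December has 31 days — 18 days to the end of December leaves 514.
1982 has 365 days (149 left).
January has 31 days (118 left).
February has 28 days (90 left).
March has 31 days (59 left).
April has 30 days (29 left).
29 days into May → May 29, 1983.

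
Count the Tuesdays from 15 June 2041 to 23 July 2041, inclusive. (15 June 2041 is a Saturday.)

15 June 2041 is a Saturday; the first Tuesday on or after it is 18 June 2041 (3 days later).
From 18 June 2041 to 23 July 2041: 12 + 23 = 35 days (rest of June, July).
35 ÷ 7 = 5 full weeks with remainder 0, so 5 more Tuesdays after the first → 6.

6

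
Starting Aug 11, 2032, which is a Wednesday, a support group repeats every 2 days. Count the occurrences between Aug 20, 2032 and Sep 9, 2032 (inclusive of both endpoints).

Occurrences land 2·i days after Aug 11, 2032 for i = 0, 1, 2, …
Aug 20, 2032 is 9 days after the start; 9 ÷ 2 = 4 remainder 1; since the remainder is 1, round up to i = 5. First occurrence in the window: #6 on Aug 21, 2032 (5×2 = 10 days in).
Sep 9, 2032 is 29 days after the start; 29 ÷ 2 = 14 remainder 1. Last occurrence in the window: #15 on Sep 8, 2032.
Occurrences #6 through #15: 10 in total.

10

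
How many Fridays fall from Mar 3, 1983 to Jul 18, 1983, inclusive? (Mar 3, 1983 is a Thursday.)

20

Mar 3, 1983 is a Thursday; the first Friday on or after it is Mar 4, 1983 (1 day later).
From Mar 4, 1983 to Jul 18, 1983: 27 + 30 + 31 + 30 + 18 = 136 days (rest of Mar, Apr, May, Jun, Jul).
136 ÷ 7 = 19 full weeks with remainder 3, so 19 more Fridays after the first → 20.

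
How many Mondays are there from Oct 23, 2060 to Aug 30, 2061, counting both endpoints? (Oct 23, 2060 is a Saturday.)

45

Oct 23, 2060 is a Saturday; the first Monday on or after it is Oct 25, 2060 (2 days later).
From Oct 25, 2060 to Aug 30, 2061: 6 + 30 + 31 + 31 + 28 + 31 + 30 + 31 + 30 + 31 + 30 = 309 days (rest of Oct, Nov, Dec, Jan, Feb, Mar, Apr, May, Jun, Jul, Aug).
309 ÷ 7 = 44 full weeks with remainder 1, so 44 more Mondays after the first → 45.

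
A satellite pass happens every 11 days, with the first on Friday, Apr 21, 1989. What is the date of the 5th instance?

The 5th occurrence is 4 intervals after the first: 4 × 11 = 44 days after Apr 21, 1989.
Apr has 30 days — 9 days to the end of Apr leaves 35.
May has 31 days (4 left).
4 days into Jun → Jun 4, 1989.

Jun 4, 1989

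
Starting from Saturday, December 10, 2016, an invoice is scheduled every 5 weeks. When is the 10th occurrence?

The 10th occurrence is 9 intervals after the first: 9 × 35 = 315 days after December 10, 2016.
December has 31 days — 21 days to the end of December leaves 294.
January has 31 days (263 left).
February has 28 days (235 left).
March has 31 days (204 left).
April has 30 days (174 left).
May has 31 days (143 left).
June has 30 days (113 left).
July has 31 days (82 left).
August has 31 days (51 left).
September has 30 days (21 left).
21 days into October → October 21, 2017.

October 21, 2017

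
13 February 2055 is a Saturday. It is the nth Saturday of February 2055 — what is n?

Day 13 falls in week ⌈13/7⌉ of the month.
Days 1–7 hold the 1st Saturday, 8–14 the 2nd, 15–21 the 3rd, 22–28 the 4th, 29–31 the 5th.
13 is in the range for the 2nd.

2nd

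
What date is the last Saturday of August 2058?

31 August 2058

The first Saturday of August 2058 is August 3.
August 2058 has 31 days. Adding weeks: 3, 10, 17, 24, 31 — the last one ≤ 31 is the 31st.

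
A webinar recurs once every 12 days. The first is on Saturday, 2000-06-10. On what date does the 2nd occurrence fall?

The 2nd occurrence is 1 interval after the first: 1 × 12 = 12 days after 2000-06-10.
12 days later is 2000-06-22.

2000-06-22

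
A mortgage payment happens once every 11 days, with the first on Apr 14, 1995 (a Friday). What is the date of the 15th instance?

Sep 15, 1995

The 15th occurrence is 14 intervals after the first: 14 × 11 = 154 days after Apr 14, 1995.
Apr has 30 days — 16 days to the end of Apr leaves 138.
May has 31 days (107 left).
Jun has 30 days (77 left).
Jul has 31 days (46 left).
Aug has 31 days (15 left).
15 days into Sep → Sep 15, 1995.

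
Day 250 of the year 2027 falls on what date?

Sep 7, 2027

Jan has 31 days (250 − 31 = 219 remain).
Feb has 28 days (219 − 28 = 191 remain).
Mar has 31 days (191 − 31 = 160 remain).
Apr has 30 days (160 − 30 = 130 remain).
May has 31 days (130 − 31 = 99 remain).
Jun has 30 days (99 − 30 = 69 remain).
Jul has 31 days (69 − 31 = 38 remain).
Aug has 31 days (38 − 31 = 7 remain).
7 into Sep → Sep 7.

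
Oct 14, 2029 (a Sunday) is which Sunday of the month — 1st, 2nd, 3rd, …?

Day 14 falls in week ⌈14/7⌉ of the month.
Days 1–7 hold the 1st Sunday, 8–14 the 2nd, 15–21 the 3rd, 22–28 the 4th, 29–31 the 5th.
14 is in the range for the 2nd.

2nd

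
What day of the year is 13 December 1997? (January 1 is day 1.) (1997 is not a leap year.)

Days in months before December: 31 + 28 + 31 + 30 + 31 + 30 + 31 + 31 + 30 + 31 + 30 = 334.
Plus 13 days into December → day 347.

347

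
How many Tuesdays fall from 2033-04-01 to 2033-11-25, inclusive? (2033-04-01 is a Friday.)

34

2033-04-01 is a Friday; the first Tuesday on or after it is 2033-04-05 (4 days later).
From 2033-04-05 to 2033-11-25: 25 + 31 + 30 + 31 + 31 + 30 + 31 + 25 = 234 days (rest of April, May, June, July, August, September, October, November).
234 ÷ 7 = 33 full weeks with remainder 3, so 33 more Tuesdays after the first → 34.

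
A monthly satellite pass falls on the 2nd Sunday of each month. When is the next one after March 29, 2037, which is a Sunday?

April 12, 2037

March 2037 starts on a Sunday; its first Sunday is the 1st, so the 2nd Sunday is the 8th — March 8, 2037.
That is not after March 29, 2037, so look at April 2037.
April 2037 starts on a Wednesday; its first Sunday is the 5th, so the 2nd Sunday is the 12th — April 12, 2037.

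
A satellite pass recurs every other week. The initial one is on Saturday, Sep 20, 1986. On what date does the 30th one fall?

The 30th occurrence is 29 intervals after the first: 29 × 14 = 406 days after Sep 20, 1986.
Sep has 30 days — 10 days to the end of Sep leaves 396.
Oct has 31 days (365 left).
Nov has 30 days (335 left).
Dec has 31 days (304 left).
Jan has 31 days (273 left).
Feb has 28 days (245 left).
Mar has 31 days (214 left).
Apr has 30 days (184 left).
May has 31 days (153 left).
Jun has 30 days (123 left).
Jul has 31 days (92 left).
Aug has 31 days (61 left).
Sep has 30 days (31 left).
31 days into Oct → Oct 31, 1987.

Oct 31, 1987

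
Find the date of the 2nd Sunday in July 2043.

12 July 2043

The first Sunday of July 2043 is July 5.
The 2nd Sunday is 1 weeks later: 5 + 7 = 12.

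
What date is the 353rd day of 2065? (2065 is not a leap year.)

January has 31 days (353 − 31 = 322 remain).
February has 28 days (322 − 28 = 294 remain).
March has 31 days (294 − 31 = 263 remain).
April has 30 days (263 − 30 = 233 remain).
May has 31 days (233 − 31 = 202 remain).
June has 30 days (202 − 30 = 172 remain).
July has 31 days (172 − 31 = 141 remain).
August has 31 days (141 − 31 = 110 remain).
September has 30 days (110 − 30 = 80 remain).
October has 31 days (80 − 31 = 49 remain).
November has 30 days (49 − 30 = 19 remain).
19 into December → December 19.

December 19, 2065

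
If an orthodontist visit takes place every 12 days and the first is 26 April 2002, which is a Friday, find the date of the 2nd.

8 May 2002

The 2nd occurrence is 1 interval after the first: 1 × 12 = 12 days after 26 April 2002.
April has 30 days — 4 days to the end of April leaves 8.
8 days into May → 8 May 2002.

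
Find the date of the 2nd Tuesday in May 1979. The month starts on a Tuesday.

May 8, 1979

May 1979 begins on a Tuesday, so the first Tuesday is May 1.
The 2nd Tuesday is 1 weeks later: 1 + 7 = 8.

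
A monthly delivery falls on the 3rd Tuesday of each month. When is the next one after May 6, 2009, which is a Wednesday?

May 2009 starts on a Friday; its first Tuesday is the 5th, so the 3rd Tuesday is the 19th — May 19, 2009.
May 19, 2009 is after May 6, 2009, so that is the next one.

May 19, 2009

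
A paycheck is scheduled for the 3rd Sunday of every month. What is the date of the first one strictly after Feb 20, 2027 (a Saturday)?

Feb 21, 2027

Feb 2027 starts on a Monday; its first Sunday is the 7th, so the 3rd Sunday is the 21st — Feb 21, 2027.
Feb 21, 2027 is after Feb 20, 2027, so that is the next one.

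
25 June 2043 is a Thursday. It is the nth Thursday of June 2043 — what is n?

4th

Day 25 falls in week ⌈25/7⌉ of the month.
Days 1–7 hold the 1st Thursday, 8–14 the 2nd, 15–21 the 3rd, 22–28 the 4th, 29–31 the 5th.
25 is in the range for the 4th.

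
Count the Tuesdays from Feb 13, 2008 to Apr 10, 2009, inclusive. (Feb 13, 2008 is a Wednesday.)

Feb 13, 2008 is a Wednesday; the first Tuesday on or after it is Feb 19, 2008 (6 days later).
From Feb 19, 2008 to Apr 10, 2009: 316 + 100 = 416 days (rest of 2008, to Apr 10, 2009 in 2009).
416 ÷ 7 = 59 full weeks with remainder 3, so 59 more Tuesdays after the first → 60.

60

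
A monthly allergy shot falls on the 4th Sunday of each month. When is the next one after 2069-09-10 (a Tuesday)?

2069-09-22

September 2069 starts on a Sunday; its first Sunday is the 1st, so the 4th Sunday is the 22nd — 2069-09-22.
2069-09-22 is after 2069-09-10, so that is the next one.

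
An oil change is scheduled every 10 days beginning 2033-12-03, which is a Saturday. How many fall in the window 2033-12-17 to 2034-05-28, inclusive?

16

Occurrences land 10·i days after 2033-12-03 for i = 0, 1, 2, …
2033-12-17 is 14 days after the start; 14 ÷ 10 = 1 remainder 4; since the remainder is 4, round up to i = 2. First occurrence in the window: #3 on 2033-12-23 (2×10 = 20 days in).
2034-05-28 is 176 days after the start; 176 ÷ 10 = 17 remainder 6. Last occurrence in the window: #18 on 2034-05-22.
Occurrences #3 through #18: 16 in total.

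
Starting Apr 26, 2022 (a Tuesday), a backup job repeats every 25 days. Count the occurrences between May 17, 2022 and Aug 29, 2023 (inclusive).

Occurrences land 25·i days after Apr 26, 2022 for i = 0, 1, 2, …
May 17, 2022 is 21 days after the start; 21 ÷ 25 = 0 remainder 21; since the remainder is 21, round up to i = 1. First occurrence in the window: #2 on May 21, 2022 (1×25 = 25 days in).
Aug 29, 2023 is 490 days after the start; 490 ÷ 25 = 19 remainder 15. Last occurrence in the window: #20 on Aug 14, 2023.
Occurrences #2 through #20: 19 in total.

19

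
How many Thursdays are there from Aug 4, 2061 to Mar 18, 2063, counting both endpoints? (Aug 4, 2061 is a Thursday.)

85

Aug 4, 2061 is a Thursday; the first Thursday on or after it is Aug 4, 2061.
From Aug 4, 2061 to Mar 18, 2063: 149 + 365 + 77 = 591 days (rest of 2061, 2062, to Mar 18, 2063 in 2063).
591 ÷ 7 = 84 full weeks with remainder 3, so 84 more Thursdays after the first → 85.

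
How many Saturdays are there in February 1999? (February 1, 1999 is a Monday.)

4

February 1, 1999 is a Monday; the first Saturday on or after it is February 6, 1999 (5 days later).
From February 6, 1999 to February 28, 1999 is 28 − 6 = 22 days.
22 ÷ 7 = 3 full weeks with remainder 1, so 3 more Saturdays after the first → 4.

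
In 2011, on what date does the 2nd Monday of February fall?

The first Monday of February 2011 is February 7.
The 2nd Monday is 1 weeks later: 7 + 7 = 14.

14 February 2011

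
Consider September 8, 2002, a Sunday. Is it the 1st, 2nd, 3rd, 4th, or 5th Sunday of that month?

Day 8 falls in week ⌈8/7⌉ of the month.
Days 1–7 hold the 1st Sunday, 8–14 the 2nd, 15–21 the 3rd, 22–28 the 4th, 29–31 the 5th.
8 is in the range for the 2nd.

2nd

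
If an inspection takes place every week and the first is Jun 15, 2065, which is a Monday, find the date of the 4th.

The 4th occurrence is 3 intervals after the first: 3 × 7 = 21 days after Jun 15, 2065.
Jun has 30 days — 15 days to the end of Jun leaves 6.
6 days into Jul → Jul 6, 2065.

Jul 6, 2065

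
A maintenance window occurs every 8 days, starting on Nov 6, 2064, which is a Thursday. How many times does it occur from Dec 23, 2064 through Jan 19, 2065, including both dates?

Occurrences land 8·i days after Nov 6, 2064 for i = 0, 1, 2, …
Dec 23, 2064 is 47 days after the start; 47 ÷ 8 = 5 remainder 7; since the remainder is 7, round up to i = 6. First occurrence in the window: #7 on Dec 24, 2064 (6×8 = 48 days in).
Jan 19, 2065 is 74 days after the start; 74 ÷ 8 = 9 remainder 2. Last occurrence in the window: #10 on Jan 17, 2065.
Occurrences #7 through #10: 4 in total.

4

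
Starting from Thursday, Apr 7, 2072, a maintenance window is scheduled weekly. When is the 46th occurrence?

Feb 16, 2073

The 46th occurrence is 45 intervals after the first: 45 × 7 = 315 days after Apr 7, 2072.
Apr has 30 days — 23 days to the end of Apr leaves 292.
May has 31 days (261 left).
Jun has 30 days (231 left).
Jul has 31 days (200 left).
Aug has 31 days (169 left).
Sep has 30 days (139 left).
Oct has 31 days (108 left).
Nov has 30 days (78 left).
Dec has 31 days (47 left).
Jan has 31 days (16 left).
16 days into Feb → Feb 16, 2073.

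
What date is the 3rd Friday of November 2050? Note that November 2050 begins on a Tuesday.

November 2050 begins on a Tuesday, so the first Friday is November 4 (3 days later).
The 3rd Friday is 2 weeks later: 4 + 14 = 18.

November 18, 2050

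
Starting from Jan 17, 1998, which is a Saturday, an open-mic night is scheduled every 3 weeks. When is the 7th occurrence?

The 7th occurrence is 6 intervals after the first: 6 × 21 = 126 days after Jan 17, 1998.
Jan has 31 days — 14 days to the end of Jan leaves 112.
Feb has 28 days (84 left).
Mar has 31 days (53 left).
Apr has 30 days (23 left).
23 days into May → May 23, 1998.

May 23, 1998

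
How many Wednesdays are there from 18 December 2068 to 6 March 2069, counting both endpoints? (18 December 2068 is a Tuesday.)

12

18 December 2068 is a Tuesday; the first Wednesday on or after it is 19 December 2068 (1 day later).
From 19 December 2068 to 6 March 2069: 12 + 31 + 28 + 6 = 77 days (rest of December, January, February, March).
77 ÷ 7 = 11 full weeks with remainder 0, so 11 more Wednesdays after the first → 12.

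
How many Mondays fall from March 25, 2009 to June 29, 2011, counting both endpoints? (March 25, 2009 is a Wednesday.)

March 25, 2009 is a Wednesday; the first Monday on or after it is March 30, 2009 (5 days later).
From March 30, 2009 to June 29, 2011: 276 + 365 + 180 = 821 days (rest of 2009, 2010, to June 29, 2011 in 2011).
821 ÷ 7 = 117 full weeks with remainder 2, so 117 more Mondays after the first → 118.

118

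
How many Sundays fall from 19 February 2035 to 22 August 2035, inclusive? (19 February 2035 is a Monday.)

19 February 2035 is a Monday; the first Sunday on or after it is 25 February 2035 (6 days later).
From 25 February 2035 to 22 August 2035: 3 + 31 + 30 + 31 + 30 + 31 + 22 = 178 days (rest of February, March, April, May, June, July, August).
178 ÷ 7 = 25 full weeks with remainder 3, so 25 more Sundays after the first → 26.

26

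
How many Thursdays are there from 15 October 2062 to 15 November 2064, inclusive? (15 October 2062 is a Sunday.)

15 October 2062 is a Sunday; the first Thursday on or after it is 19 October 2062 (4 days later).
From 19 October 2062 to 15 November 2064: 73 + 365 + 320 = 758 days (rest of 2062, 2063, to 15 November 2064 in 2064).
758 ÷ 7 = 108 full weeks with remainder 2, so 108 more Thursdays after the first → 109.

109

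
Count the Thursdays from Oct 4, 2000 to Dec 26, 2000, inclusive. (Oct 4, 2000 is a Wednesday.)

Oct 4, 2000 is a Wednesday; the first Thursday on or after it is Oct 5, 2000 (1 day later).
From Oct 5, 2000 to Dec 26, 2000: 26 + 30 + 26 = 82 days (rest of Oct, Nov, Dec).
82 ÷ 7 = 11 full weeks with remainder 5, so 11 more Thursdays after the first → 12.

12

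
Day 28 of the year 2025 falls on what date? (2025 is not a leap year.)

28 into January → January 28.

January 28, 2025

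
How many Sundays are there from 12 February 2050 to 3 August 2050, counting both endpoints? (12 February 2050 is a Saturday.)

12 February 2050 is a Saturday; the first Sunday on or after it is 13 February 2050 (1 day later).
From 13 February 2050 to 3 August 2050: 15 + 31 + 30 + 31 + 30 + 31 + 3 = 171 days (rest of February, March, April, May, June, July, August).
171 ÷ 7 = 24 full weeks with remainder 3, so 24 more Sundays after the first → 25.

25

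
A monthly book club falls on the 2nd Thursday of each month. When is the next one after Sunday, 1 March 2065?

March 2065 starts on a Sunday; its first Thursday is the 5th, so the 2nd Thursday is the 12th — 12 March 2065.
12 March 2065 is after 1 March 2065, so that is the next one.

12 March 2065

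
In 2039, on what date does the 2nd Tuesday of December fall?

December 2039 begins on a Thursday, so the first Tuesday is December 6 (5 days later).
The 2nd Tuesday is 1 weeks later: 6 + 7 = 13.

December 13, 2039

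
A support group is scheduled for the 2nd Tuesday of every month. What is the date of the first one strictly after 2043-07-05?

July 2043 starts on a Wednesday; its first Tuesday is the 7th, so the 2nd Tuesday is the 14th — 2043-07-14.
2043-07-14 is after 2043-07-05, so that is the next one.

2043-07-14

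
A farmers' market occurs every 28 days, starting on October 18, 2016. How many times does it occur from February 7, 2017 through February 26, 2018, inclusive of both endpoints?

Occurrences land 28·i days after October 18, 2016 for i = 0, 1, 2, …
February 7, 2017 is 112 days after the start; 112 ÷ 28 = 4 remainder 0. First occurrence in the window: #5 on February 7, 2017 (4×28 = 112 days in).
February 26, 2018 is 496 days after the start; 496 ÷ 28 = 17 remainder 20. Last occurrence in the window: #18 on February 6, 2018.
Occurrences #5 through #18: 14 in total.

14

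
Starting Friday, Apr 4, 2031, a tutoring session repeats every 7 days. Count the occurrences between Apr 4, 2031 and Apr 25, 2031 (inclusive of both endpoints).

4

Occurrences land 7·i days after Apr 4, 2031 for i = 0, 1, 2, …
The window opens on the start date, so the first occurrence inside is #1 on Apr 4, 2031.
Apr 25, 2031 is 21 days after the start; 21 ÷ 7 = 3 remainder 0. Last occurrence in the window: #4 on Apr 25, 2031.
Occurrences #1 through #4: 4 in total.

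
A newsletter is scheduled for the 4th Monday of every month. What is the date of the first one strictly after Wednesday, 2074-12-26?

December 2074 starts on a Saturday; its first Monday is the 3rd, so the 4th Monday is the 24th — 2074-12-24.
That is not after 2074-12-26, so look at January 2075.
January 2075 starts on a Tuesday; its first Monday is the 7th, so the 4th Monday is the 28th — 2075-01-28.

2075-01-28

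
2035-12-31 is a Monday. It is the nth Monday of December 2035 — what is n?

Day 31 falls in week ⌈31/7⌉ of the month.
Days 1–7 hold the 1st Monday, 8–14 the 2nd, 15–21 the 3rd, 22–28 the 4th, 29–31 the 5th.
31 is in the range for the 5th.

5th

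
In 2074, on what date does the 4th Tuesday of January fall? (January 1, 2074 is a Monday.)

2074-01-23

January 2074 begins on a Monday, so the first Tuesday is January 2 (1 day later).
The 4th Tuesday is 3 weeks later: 2 + 21 = 23.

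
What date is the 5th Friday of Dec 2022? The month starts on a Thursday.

Dec 2022 begins on a Thursday, so the first Friday is Dec 2 (1 day later).
The 5th Friday is 4 weeks later: 2 + 28 = 30.

Dec 30, 2022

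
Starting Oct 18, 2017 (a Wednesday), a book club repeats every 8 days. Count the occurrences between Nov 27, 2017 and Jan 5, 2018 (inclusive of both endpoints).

Occurrences land 8·i days after Oct 18, 2017 for i = 0, 1, 2, …
Nov 27, 2017 is 40 days after the start; 40 ÷ 8 = 5 remainder 0. First occurrence in the window: #6 on Nov 27, 2017 (5×8 = 40 days in).
Jan 5, 2018 is 79 days after the start; 79 ÷ 8 = 9 remainder 7. Last occurrence in the window: #10 on Dec 29, 2017.
Occurrences #6 through #10: 5 in total.

5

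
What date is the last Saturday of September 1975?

September 1975 begins on a Monday, so the first Saturday is September 6 (5 days later).
September 1975 has 30 days. Adding weeks: 6, 13, 20, 27 — the last one ≤ 30 is the 27th.

1975-09-27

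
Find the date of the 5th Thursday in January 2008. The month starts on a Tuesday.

January 2008 begins on a Tuesday, so the first Thursday is January 3 (2 days later).
The 5th Thursday is 4 weeks later: 3 + 28 = 31.

2008-01-31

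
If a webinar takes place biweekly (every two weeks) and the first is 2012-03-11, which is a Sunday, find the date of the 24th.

The 24th occurrence is 23 intervals after the first: 23 × 14 = 322 days after 2012-03-11.
March has 31 days — 20 days to the end of March leaves 302.
April has 30 days (272 left).
May has 31 days (241 left).
June has 30 days (211 left).
July has 31 days (180 left).
August has 31 days (149 left).
September has 30 days (119 left).
October has 31 days (88 left).
November has 30 days (58 left).
December has 31 days (27 left).
27 days into January → 2013-01-27.

2013-01-27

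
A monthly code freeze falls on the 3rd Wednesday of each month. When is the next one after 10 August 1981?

19 August 1981

August 1981 starts on a Saturday; its first Wednesday is the 5th, so the 3rd Wednesday is the 19th — 19 August 1981.
19 August 1981 is after 10 August 1981, so that is the next one.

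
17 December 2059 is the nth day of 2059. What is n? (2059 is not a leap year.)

351

Days in months before December: 31 + 28 + 31 + 30 + 31 + 30 + 31 + 31 + 30 + 31 + 30 = 334.
Plus 17 days into December → day 351.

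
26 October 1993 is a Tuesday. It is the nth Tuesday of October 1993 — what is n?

Day 26 falls in week ⌈26/7⌉ of the month.
Days 1–7 hold the 1st Tuesday, 8–14 the 2nd, 15–21 the 3rd, 22–28 the 4th, 29–31 the 5th.
26 is in the range for the 4th.

4th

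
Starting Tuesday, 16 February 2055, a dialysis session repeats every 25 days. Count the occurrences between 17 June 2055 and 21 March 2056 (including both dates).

Occurrences land 25·i days after 16 February 2055 for i = 0, 1, 2, …
17 June 2055 is 121 days after the start; 121 ÷ 25 = 4 remainder 21; since the remainder is 21, round up to i = 5. First occurrence in the window: #6 on 21 June 2055 (5×25 = 125 days in).
21 March 2056 is 399 days after the start; 399 ÷ 25 = 15 remainder 24. Last occurrence in the window: #16 on 26 February 2056.
Occurrences #6 through #16: 11 in total.

11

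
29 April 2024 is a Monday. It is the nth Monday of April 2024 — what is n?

Day 29 falls in week ⌈29/7⌉ of the month.
Days 1–7 hold the 1st Monday, 8–14 the 2nd, 15–21 the 3rd, 22–28 the 4th, 29–31 the 5th.
29 is in the range for the 5th.

5th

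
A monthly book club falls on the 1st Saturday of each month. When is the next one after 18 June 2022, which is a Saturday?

June 2022 starts on a Wednesday, so its 1st Saturday is 4 June 2022 (3 days in).
That is not after 18 June 2022, so look at July 2022.
July 2022 starts on a Friday, so its 1st Saturday is 2 July 2022 (1 day in).

2 July 2022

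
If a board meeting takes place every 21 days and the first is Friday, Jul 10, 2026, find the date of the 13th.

The 13th occurrence is 12 intervals after the first: 12 × 21 = 252 days after Jul 10, 2026.
Jul has 31 days — 21 days to the end of Jul leaves 231.
Aug has 31 days (200 left).
Sep has 30 days (170 left).
Oct has 31 days (139 left).
Nov has 30 days (109 left).
Dec has 31 days (78 left).
Jan has 31 days (47 left).
Feb has 28 days (19 left).
19 days into Mar → Mar 19, 2027.

Mar 19, 2027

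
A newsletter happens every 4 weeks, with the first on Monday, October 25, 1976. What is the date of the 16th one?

December 19, 1977

The 16th occurrence is 15 intervals after the first: 15 × 28 = 420 days after October 25, 1976.
October has 31 days — 6 days to the end of October leaves 414.
From end of October to end of 1976 is 61 days (353 left).
January has 31 days (322 left).
February has 28 days (294 left).
March has 31 days (263 left).
April has 30 days (233 left).
May has 31 days (202 left).
June has 30 days (172 left).
July has 31 days (141 left).
August has 31 days (110 left).
September has 30 days (80 left).
October has 31 days (49 left).
November has 30 days (19 left).
19 days into December → December 19, 1977.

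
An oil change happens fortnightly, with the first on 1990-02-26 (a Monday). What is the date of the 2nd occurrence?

1990-03-12

The 2nd occurrence is 1 interval after the first: 1 × 14 = 14 days after 1990-02-26.
February has 28 days — 2 days to the end of February leaves 12.
12 days into March → 1990-03-12.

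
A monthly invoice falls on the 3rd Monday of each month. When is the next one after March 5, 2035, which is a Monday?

March 19, 2035

March 2035 starts on a Thursday; its first Monday is the 5th, so the 3rd Monday is the 19th — March 19, 2035.
March 19, 2035 is after March 5, 2035, so that is the next one.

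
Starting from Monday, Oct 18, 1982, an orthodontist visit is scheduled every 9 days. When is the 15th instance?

Feb 21, 1983

The 15th occurrence is 14 intervals after the first: 14 × 9 = 126 days after Oct 18, 1982.
Oct has 31 days — 13 days to the end of Oct leaves 113.
Nov has 30 days (83 left).
Dec has 31 days (52 left).
Jan has 31 days (21 left).
21 days into Feb → Feb 21, 1983.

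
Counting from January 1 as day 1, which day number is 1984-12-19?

Days in months before December: 31 + 29 + 31 + 30 + 31 + 30 + 31 + 31 + 30 + 31 + 30 = 335.
Plus 19 days into December → day 354.

354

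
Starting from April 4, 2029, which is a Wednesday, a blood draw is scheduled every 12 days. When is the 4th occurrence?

May 10, 2029

The 4th occurrence is 3 intervals after the first: 3 × 12 = 36 days after April 4, 2029.
April has 30 days — 26 days to the end of April leaves 10.
10 days into May → May 10, 2029.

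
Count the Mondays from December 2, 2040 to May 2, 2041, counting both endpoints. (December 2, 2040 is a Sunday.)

22

December 2, 2040 is a Sunday; the first Monday on or after it is December 3, 2040 (1 day later).
From December 3, 2040 to May 2, 2041: 28 + 31 + 28 + 31 + 30 + 2 = 150 days (rest of December, January, February, March, April, May).
150 ÷ 7 = 21 full weeks with remainder 3, so 21 more Mondays after the first → 22.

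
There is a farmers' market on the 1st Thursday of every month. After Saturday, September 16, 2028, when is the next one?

September 2028 starts on a Friday, so its 1st Thursday is September 7, 2028 (6 days in).
That is not after September 16, 2028, so look at October 2028.
October 2028 starts on a Sunday, so its 1st Thursday is October 5, 2028 (4 days in).

October 5, 2028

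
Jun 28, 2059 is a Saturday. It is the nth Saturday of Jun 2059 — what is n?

4th

Day 28 falls in week ⌈28/7⌉ of the month.
Days 1–7 hold the 1st Saturday, 8–14 the 2nd, 15–21 the 3rd, 22–28 the 4th, 29–31 the 5th.
28 is in the range for the 4th.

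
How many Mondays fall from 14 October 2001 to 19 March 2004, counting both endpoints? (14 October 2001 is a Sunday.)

14 October 2001 is a Sunday; the first Monday on or after it is 15 October 2001 (1 day later).
From 15 October 2001 to 19 March 2004: 77 + 365 + 365 + 79 = 886 days (rest of 2001, 2002, 2003, to 19 March 2004 in 2004).
886 ÷ 7 = 126 full weeks with remainder 4, so 126 more Mondays after the first → 127.

127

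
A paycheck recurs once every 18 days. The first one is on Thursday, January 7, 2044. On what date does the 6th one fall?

April 6, 2044

The 6th occurrence is 5 intervals after the first: 5 × 18 = 90 days after January 7, 2044.
January has 31 days — 24 days to the end of January leaves 66.
February has 29 days (37 left).
March has 31 days (6 left).
6 days into April → April 6, 2044.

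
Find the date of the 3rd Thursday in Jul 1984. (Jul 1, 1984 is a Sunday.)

Jul 19, 1984

Jul 1984 begins on a Sunday, so the first Thursday is Jul 5 (4 days later).
The 3rd Thursday is 2 weeks later: 5 + 14 = 19.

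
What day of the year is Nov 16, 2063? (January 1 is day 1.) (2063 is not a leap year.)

320

Days in months before Nov: 31 + 28 + 31 + 30 + 31 + 30 + 31 + 31 + 30 + 31 = 304.
Plus 16 days into Nov → day 320.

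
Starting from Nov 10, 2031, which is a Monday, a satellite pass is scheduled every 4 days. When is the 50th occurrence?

May 24, 2032

The 50th occurrence is 49 intervals after the first: 49 × 4 = 196 days after Nov 10, 2031.
Nov has 30 days — 20 days to the end of Nov leaves 176.
Dec has 31 days (145 left).
Jan has 31 days (114 left).
Feb has 29 days (85 left).
Mar has 31 days (54 left).
Apr has 30 days (24 left).
24 days into May → May 24, 2032.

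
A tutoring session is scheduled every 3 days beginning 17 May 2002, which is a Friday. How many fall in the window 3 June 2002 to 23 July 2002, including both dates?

Occurrences land 3·i days after 17 May 2002 for i = 0, 1, 2, …
3 June 2002 is 17 days after the start; 17 ÷ 3 = 5 remainder 2; since the remainder is 2, round up to i = 6. First occurrence in the window: #7 on 4 June 2002 (6×3 = 18 days in).
23 July 2002 is 67 days after the start; 67 ÷ 3 = 22 remainder 1. Last occurrence in the window: #23 on 22 July 2002.
Occurrences #7 through #23: 17 in total.

17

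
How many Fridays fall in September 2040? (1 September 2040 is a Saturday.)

4

1 September 2040 is a Saturday; the first Friday on or after it is 7 September 2040 (6 days later).
From 7 September 2040 to 30 September 2040 is 30 − 7 = 23 days.
23 ÷ 7 = 3 full weeks with remainder 2, so 3 more Fridays after the first → 4.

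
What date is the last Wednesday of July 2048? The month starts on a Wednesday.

July 29, 2048

July 2048 begins on a Wednesday, so the first Wednesday is July 1.
July 2048 has 31 days. Adding weeks: 1, 8, 15, 22, 29 — the last one ≤ 31 is the 29th.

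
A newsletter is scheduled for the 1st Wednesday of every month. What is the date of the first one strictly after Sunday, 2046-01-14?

2046-02-07

January 2046 starts on a Monday, so its 1st Wednesday is 2046-01-03 (2 days in).
That is not after 2046-01-14, so look at February 2046.
February 2046 starts on a Thursday, so its 1st Wednesday is 2046-02-07 (6 days in).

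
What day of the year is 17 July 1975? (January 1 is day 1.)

Days in months before July: 31 + 28 + 31 + 30 + 31 + 30 = 181.
Plus 17 days into July → day 198.

198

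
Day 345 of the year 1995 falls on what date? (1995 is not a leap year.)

1995-12-11

January has 31 days (345 − 31 = 314 remain).
February has 28 days (314 − 28 = 286 remain).
March has 31 days (286 − 31 = 255 remain).
April has 30 days (255 − 30 = 225 remain).
May has 31 days (225 − 31 = 194 remain).
June has 30 days (194 − 30 = 164 remain).
July has 31 days (164 − 31 = 133 remain).
August has 31 days (133 − 31 = 102 remain).
September has 30 days (102 − 30 = 72 remain).
October has 31 days (72 − 31 = 41 remain).
November has 30 days (41 − 30 = 11 remain).
11 into December → December 11.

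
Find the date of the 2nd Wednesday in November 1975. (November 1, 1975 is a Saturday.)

November 1975 begins on a Saturday, so the first Wednesday is November 5 (4 days later).
The 2nd Wednesday is 1 weeks later: 5 + 7 = 12.

November 12, 1975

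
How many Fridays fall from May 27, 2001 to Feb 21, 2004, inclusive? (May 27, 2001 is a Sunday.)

May 27, 2001 is a Sunday; the first Friday on or after it is Jun 1, 2001 (5 days later).
From Jun 1, 2001 to Feb 21, 2004: 213 + 365 + 365 + 52 = 995 days (rest of 2001, 2002, 2003, to Feb 21, 2004 in 2004).
995 ÷ 7 = 142 full weeks with remainder 1, so 142 more Fridays after the first → 143.

143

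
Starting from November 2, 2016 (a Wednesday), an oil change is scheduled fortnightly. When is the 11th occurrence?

The 11th occurrence is 10 intervals after the first: 10 × 14 = 140 days after November 2, 2016.
November has 30 days — 28 days to the end of November leaves 112.
December has 31 days (81 left).
January has 31 days (50 left).
February has 28 days (22 left).
22 days into March → March 22, 2017.

March 22, 2017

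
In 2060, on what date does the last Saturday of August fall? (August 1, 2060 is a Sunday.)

August 28, 2060

August 2060 begins on a Sunday, so the first Saturday is August 7 (6 days later).
August 2060 has 31 days. Adding weeks: 7, 14, 21, 28 — the last one ≤ 31 is the 28th.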